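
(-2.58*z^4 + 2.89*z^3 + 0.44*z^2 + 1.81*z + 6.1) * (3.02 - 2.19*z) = 5.6502*z^5 - 14.1207*z^4 + 7.7642*z^3 - 2.6351*z^2 - 7.8928*z + 18.422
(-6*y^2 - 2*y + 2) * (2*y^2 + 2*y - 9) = -12*y^4 - 16*y^3 + 54*y^2 + 22*y - 18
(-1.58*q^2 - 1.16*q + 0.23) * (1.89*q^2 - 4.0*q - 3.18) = -2.9862*q^4 + 4.1276*q^3 + 10.0991*q^2 + 2.7688*q - 0.7314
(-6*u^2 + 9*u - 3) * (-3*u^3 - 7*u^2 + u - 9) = 18*u^5 + 15*u^4 - 60*u^3 + 84*u^2 - 84*u + 27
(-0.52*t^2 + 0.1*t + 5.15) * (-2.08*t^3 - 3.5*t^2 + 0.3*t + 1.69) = 1.0816*t^5 + 1.612*t^4 - 11.218*t^3 - 18.8738*t^2 + 1.714*t + 8.7035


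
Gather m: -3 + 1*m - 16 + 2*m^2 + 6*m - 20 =2*m^2 + 7*m - 39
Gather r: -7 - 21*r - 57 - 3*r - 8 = -24*r - 72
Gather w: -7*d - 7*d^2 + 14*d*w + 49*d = -7*d^2 + 14*d*w + 42*d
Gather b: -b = -b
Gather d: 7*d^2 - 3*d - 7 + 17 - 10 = 7*d^2 - 3*d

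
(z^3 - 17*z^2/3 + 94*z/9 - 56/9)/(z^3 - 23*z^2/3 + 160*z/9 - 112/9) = (z - 2)/(z - 4)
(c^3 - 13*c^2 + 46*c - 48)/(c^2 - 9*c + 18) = (c^2 - 10*c + 16)/(c - 6)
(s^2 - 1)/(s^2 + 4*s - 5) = (s + 1)/(s + 5)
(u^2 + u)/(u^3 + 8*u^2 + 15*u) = (u + 1)/(u^2 + 8*u + 15)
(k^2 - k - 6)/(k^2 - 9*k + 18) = (k + 2)/(k - 6)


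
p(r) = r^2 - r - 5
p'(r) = 2*r - 1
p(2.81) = 0.09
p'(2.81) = 4.62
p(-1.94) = 0.70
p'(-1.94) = -4.88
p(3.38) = 3.04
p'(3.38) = 5.76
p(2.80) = 0.04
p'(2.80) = 4.60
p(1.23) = -4.72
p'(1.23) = 1.46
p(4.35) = 9.57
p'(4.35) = 7.70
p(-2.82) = 5.77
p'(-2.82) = -6.64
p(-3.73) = 12.64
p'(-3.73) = -8.46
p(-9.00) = 85.00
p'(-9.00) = -19.00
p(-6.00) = 37.00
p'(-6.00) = -13.00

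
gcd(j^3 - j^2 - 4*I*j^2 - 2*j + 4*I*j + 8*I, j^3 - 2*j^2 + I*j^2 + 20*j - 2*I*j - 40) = j^2 + j*(-2 - 4*I) + 8*I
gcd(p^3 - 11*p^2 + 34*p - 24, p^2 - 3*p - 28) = 1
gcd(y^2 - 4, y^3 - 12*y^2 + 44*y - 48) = y - 2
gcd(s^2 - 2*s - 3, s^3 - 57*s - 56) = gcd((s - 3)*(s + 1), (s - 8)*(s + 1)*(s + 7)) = s + 1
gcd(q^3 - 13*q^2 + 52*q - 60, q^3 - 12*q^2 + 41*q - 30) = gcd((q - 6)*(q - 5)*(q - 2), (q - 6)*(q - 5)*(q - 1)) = q^2 - 11*q + 30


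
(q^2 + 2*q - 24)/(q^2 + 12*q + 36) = (q - 4)/(q + 6)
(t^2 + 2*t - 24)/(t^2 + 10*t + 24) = (t - 4)/(t + 4)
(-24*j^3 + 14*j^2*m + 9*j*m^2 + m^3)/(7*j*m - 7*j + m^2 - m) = (-24*j^3 + 14*j^2*m + 9*j*m^2 + m^3)/(7*j*m - 7*j + m^2 - m)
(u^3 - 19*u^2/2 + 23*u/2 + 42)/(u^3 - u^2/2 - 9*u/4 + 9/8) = 4*(u^2 - 11*u + 28)/(4*u^2 - 8*u + 3)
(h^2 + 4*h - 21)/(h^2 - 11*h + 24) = (h + 7)/(h - 8)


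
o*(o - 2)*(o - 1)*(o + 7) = o^4 + 4*o^3 - 19*o^2 + 14*o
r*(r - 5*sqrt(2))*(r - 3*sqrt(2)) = r^3 - 8*sqrt(2)*r^2 + 30*r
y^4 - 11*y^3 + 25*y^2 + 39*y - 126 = (y - 7)*(y - 3)^2*(y + 2)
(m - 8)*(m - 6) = m^2 - 14*m + 48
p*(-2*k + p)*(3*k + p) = -6*k^2*p + k*p^2 + p^3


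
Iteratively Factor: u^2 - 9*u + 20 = (u - 4)*(u - 5)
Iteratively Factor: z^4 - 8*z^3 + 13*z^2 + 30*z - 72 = (z + 2)*(z^3 - 10*z^2 + 33*z - 36) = (z - 4)*(z + 2)*(z^2 - 6*z + 9) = (z - 4)*(z - 3)*(z + 2)*(z - 3)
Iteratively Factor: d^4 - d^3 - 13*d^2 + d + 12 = (d + 3)*(d^3 - 4*d^2 - d + 4) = (d + 1)*(d + 3)*(d^2 - 5*d + 4) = (d - 4)*(d + 1)*(d + 3)*(d - 1)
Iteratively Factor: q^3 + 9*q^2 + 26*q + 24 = (q + 3)*(q^2 + 6*q + 8) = (q + 2)*(q + 3)*(q + 4)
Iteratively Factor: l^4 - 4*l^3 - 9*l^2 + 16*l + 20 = (l - 2)*(l^3 - 2*l^2 - 13*l - 10) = (l - 5)*(l - 2)*(l^2 + 3*l + 2) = (l - 5)*(l - 2)*(l + 2)*(l + 1)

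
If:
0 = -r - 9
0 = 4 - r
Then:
No Solution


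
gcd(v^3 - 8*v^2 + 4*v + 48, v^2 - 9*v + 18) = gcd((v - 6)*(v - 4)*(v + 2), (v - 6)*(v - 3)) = v - 6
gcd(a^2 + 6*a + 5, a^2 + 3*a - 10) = a + 5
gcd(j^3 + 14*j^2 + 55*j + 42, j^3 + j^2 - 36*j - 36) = j^2 + 7*j + 6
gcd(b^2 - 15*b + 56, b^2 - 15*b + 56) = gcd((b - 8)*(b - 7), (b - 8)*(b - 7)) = b^2 - 15*b + 56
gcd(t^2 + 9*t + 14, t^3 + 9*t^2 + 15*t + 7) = t + 7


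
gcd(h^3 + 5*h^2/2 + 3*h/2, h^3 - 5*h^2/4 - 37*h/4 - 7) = h + 1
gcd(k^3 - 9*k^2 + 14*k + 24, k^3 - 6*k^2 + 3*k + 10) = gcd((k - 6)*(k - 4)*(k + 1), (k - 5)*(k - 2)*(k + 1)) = k + 1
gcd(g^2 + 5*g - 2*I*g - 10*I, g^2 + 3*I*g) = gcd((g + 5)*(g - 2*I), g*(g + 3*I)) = 1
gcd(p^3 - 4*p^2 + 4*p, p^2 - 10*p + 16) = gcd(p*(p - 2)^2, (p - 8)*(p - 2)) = p - 2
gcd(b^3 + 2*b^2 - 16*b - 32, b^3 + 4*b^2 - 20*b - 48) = b^2 - 2*b - 8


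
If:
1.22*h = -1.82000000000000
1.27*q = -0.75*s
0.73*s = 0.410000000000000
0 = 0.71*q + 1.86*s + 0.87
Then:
No Solution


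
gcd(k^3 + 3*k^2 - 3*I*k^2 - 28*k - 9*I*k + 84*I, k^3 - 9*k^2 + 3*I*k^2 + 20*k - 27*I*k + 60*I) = k - 4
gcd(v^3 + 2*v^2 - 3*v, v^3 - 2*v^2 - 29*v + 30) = v - 1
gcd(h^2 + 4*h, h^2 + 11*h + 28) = h + 4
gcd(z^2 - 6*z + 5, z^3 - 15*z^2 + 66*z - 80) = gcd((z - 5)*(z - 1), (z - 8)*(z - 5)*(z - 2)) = z - 5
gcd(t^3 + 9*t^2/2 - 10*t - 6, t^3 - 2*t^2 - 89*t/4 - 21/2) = t + 1/2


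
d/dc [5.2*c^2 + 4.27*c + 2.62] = 10.4*c + 4.27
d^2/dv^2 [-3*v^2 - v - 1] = -6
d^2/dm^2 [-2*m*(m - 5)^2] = 40 - 12*m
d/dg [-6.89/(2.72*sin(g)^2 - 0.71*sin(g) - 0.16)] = (37.4816*sin(g) - 4.8919)*cos(g)/(-2.72*sin(g)^2 + 0.71*sin(g) + 0.16)^2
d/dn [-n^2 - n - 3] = -2*n - 1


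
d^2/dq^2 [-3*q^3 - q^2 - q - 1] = -18*q - 2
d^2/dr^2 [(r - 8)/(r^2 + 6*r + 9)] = 2*(r - 30)/(r^4 + 12*r^3 + 54*r^2 + 108*r + 81)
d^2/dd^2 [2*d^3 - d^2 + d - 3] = 12*d - 2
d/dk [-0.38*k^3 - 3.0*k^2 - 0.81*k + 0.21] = -1.14*k^2 - 6.0*k - 0.81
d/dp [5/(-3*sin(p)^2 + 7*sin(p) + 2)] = 5*(6*sin(p) - 7)*cos(p)/(-3*sin(p)^2 + 7*sin(p) + 2)^2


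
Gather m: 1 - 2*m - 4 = -2*m - 3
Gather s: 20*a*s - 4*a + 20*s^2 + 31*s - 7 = -4*a + 20*s^2 + s*(20*a + 31) - 7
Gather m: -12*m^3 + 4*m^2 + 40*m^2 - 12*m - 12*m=-12*m^3 + 44*m^2 - 24*m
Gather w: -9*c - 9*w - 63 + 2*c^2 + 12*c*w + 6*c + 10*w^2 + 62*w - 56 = 2*c^2 - 3*c + 10*w^2 + w*(12*c + 53) - 119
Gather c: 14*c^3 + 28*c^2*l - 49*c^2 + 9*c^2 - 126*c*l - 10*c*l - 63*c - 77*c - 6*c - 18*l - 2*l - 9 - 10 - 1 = 14*c^3 + c^2*(28*l - 40) + c*(-136*l - 146) - 20*l - 20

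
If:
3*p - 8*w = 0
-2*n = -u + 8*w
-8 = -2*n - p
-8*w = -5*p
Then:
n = 4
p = 0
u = 8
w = 0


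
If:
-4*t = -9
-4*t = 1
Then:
No Solution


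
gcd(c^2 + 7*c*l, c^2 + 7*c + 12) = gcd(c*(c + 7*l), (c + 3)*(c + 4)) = 1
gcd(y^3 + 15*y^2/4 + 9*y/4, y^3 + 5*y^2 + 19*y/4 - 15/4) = y + 3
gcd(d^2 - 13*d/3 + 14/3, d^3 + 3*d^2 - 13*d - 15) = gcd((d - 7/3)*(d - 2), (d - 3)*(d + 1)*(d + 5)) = 1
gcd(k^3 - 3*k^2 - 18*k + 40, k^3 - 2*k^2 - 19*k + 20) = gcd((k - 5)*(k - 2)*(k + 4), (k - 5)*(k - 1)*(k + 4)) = k^2 - k - 20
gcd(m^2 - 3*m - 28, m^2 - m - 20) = m + 4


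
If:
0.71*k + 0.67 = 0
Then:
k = -0.94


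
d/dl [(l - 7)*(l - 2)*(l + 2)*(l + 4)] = 4*l^3 - 9*l^2 - 64*l + 12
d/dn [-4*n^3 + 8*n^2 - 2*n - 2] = -12*n^2 + 16*n - 2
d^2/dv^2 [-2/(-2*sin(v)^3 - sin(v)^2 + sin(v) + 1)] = 2*((sin(v) - 9*sin(3*v) - 4*cos(2*v))*(2*sin(v)^3 + sin(v)^2 - sin(v) - 1)/2 + 2*(6*sin(v)^2 + 2*sin(v) - 1)^2*cos(v)^2)/(2*sin(v)^3 + sin(v)^2 - sin(v) - 1)^3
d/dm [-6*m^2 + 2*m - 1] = 2 - 12*m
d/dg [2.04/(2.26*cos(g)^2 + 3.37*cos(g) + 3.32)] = (9.2208*cos(g) + 6.8748)*sin(g)/(2.26*cos(g)^2 + 3.37*cos(g) + 3.32)^2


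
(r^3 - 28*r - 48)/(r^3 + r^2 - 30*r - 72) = (r + 2)/(r + 3)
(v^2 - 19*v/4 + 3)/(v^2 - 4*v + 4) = (v^2 - 19*v/4 + 3)/(v^2 - 4*v + 4)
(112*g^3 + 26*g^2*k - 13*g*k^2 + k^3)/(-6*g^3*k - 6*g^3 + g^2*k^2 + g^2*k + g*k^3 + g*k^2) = (112*g^3 + 26*g^2*k - 13*g*k^2 + k^3)/(g*(-6*g^2*k - 6*g^2 + g*k^2 + g*k + k^3 + k^2))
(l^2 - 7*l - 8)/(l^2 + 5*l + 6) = (l^2 - 7*l - 8)/(l^2 + 5*l + 6)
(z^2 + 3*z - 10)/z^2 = 1 + 3/z - 10/z^2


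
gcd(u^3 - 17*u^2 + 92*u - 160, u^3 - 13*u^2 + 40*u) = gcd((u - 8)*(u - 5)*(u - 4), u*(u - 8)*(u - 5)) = u^2 - 13*u + 40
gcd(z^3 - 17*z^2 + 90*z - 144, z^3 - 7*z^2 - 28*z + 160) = z - 8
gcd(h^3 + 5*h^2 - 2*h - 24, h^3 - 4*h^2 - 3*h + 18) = 1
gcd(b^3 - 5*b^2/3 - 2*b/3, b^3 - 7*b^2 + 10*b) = b^2 - 2*b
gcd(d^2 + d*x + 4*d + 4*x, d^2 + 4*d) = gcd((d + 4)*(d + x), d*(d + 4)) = d + 4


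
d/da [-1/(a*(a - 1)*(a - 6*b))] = (a*(a - 1) + a*(a - 6*b) + (a - 1)*(a - 6*b))/(a^2*(a - 1)^2*(a - 6*b)^2)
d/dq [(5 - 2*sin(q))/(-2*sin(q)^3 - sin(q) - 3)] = (-8*sin(q)^3 + 30*sin(q)^2 + 11)*cos(q)/(2*sin(q)^3 + sin(q) + 3)^2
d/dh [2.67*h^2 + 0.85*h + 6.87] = 5.34*h + 0.85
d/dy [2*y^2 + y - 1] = 4*y + 1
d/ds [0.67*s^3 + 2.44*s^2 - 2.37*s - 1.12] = 2.01*s^2 + 4.88*s - 2.37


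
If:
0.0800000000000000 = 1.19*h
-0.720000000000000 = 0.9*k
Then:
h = 0.07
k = -0.80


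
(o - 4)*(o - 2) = o^2 - 6*o + 8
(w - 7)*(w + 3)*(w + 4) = w^3 - 37*w - 84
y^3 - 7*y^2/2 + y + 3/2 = (y - 3)*(y - 1)*(y + 1/2)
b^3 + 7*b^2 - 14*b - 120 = (b - 4)*(b + 5)*(b + 6)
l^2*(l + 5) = l^3 + 5*l^2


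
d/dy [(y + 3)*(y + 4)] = 2*y + 7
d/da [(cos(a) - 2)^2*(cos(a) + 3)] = -(cos(a) - 2)*(3*cos(a) + 4)*sin(a)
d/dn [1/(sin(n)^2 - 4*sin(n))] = 2*(2 - sin(n))*cos(n)/((sin(n) - 4)^2*sin(n)^2)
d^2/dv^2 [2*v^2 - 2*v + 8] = 4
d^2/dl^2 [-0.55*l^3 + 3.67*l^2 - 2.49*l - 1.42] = 7.34 - 3.3*l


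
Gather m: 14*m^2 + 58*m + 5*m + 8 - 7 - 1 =14*m^2 + 63*m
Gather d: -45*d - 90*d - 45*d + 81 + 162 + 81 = 324 - 180*d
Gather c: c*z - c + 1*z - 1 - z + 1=c*(z - 1)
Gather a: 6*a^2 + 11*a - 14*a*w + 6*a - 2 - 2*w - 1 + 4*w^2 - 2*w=6*a^2 + a*(17 - 14*w) + 4*w^2 - 4*w - 3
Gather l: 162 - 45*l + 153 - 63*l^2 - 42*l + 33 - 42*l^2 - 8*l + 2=-105*l^2 - 95*l + 350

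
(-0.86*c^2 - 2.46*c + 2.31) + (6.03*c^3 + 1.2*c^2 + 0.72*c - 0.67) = 6.03*c^3 + 0.34*c^2 - 1.74*c + 1.64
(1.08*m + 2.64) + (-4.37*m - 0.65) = 1.99 - 3.29*m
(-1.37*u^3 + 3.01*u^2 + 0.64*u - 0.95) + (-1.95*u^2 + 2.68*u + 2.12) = -1.37*u^3 + 1.06*u^2 + 3.32*u + 1.17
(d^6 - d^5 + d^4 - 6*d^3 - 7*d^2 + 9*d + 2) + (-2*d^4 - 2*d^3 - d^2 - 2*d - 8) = d^6 - d^5 - d^4 - 8*d^3 - 8*d^2 + 7*d - 6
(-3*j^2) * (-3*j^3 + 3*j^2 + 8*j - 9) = 9*j^5 - 9*j^4 - 24*j^3 + 27*j^2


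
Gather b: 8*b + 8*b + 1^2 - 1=16*b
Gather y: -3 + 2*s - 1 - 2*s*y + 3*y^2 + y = 2*s + 3*y^2 + y*(1 - 2*s) - 4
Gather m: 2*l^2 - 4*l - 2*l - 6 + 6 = 2*l^2 - 6*l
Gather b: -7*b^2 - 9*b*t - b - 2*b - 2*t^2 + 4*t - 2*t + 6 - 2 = -7*b^2 + b*(-9*t - 3) - 2*t^2 + 2*t + 4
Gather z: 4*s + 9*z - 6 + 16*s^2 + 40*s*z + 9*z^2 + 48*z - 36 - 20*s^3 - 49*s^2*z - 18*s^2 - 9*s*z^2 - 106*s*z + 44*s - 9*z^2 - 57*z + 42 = -20*s^3 - 2*s^2 - 9*s*z^2 + 48*s + z*(-49*s^2 - 66*s)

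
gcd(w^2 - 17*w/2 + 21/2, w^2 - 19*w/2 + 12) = w - 3/2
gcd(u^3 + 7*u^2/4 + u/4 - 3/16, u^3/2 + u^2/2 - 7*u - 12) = 1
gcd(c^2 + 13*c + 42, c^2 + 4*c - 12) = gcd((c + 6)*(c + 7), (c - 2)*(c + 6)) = c + 6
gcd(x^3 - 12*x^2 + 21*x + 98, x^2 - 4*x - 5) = 1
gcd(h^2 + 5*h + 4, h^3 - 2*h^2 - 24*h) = h + 4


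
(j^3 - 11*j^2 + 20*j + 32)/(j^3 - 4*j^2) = 1 - 7/j - 8/j^2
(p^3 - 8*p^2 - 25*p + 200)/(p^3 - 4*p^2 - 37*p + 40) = (p - 5)/(p - 1)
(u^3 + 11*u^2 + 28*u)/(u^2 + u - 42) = u*(u + 4)/(u - 6)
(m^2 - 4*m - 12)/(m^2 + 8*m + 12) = (m - 6)/(m + 6)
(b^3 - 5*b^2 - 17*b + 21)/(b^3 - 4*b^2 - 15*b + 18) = (b - 7)/(b - 6)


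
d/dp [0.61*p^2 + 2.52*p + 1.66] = 1.22*p + 2.52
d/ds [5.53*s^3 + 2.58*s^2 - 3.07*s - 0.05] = 16.59*s^2 + 5.16*s - 3.07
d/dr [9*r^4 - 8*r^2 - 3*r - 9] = 36*r^3 - 16*r - 3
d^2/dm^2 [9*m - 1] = 0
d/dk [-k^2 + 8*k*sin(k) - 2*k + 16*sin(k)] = 8*k*cos(k) - 2*k + 8*sin(k) + 16*cos(k) - 2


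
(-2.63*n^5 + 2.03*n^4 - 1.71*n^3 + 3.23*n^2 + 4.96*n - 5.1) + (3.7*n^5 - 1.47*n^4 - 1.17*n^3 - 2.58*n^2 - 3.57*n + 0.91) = 1.07*n^5 + 0.56*n^4 - 2.88*n^3 + 0.65*n^2 + 1.39*n - 4.19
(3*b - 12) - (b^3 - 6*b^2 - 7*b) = -b^3 + 6*b^2 + 10*b - 12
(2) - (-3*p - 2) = 3*p + 4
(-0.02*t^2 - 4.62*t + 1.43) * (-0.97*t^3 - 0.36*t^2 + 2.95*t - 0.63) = 0.0194*t^5 + 4.4886*t^4 + 0.2171*t^3 - 14.1312*t^2 + 7.1291*t - 0.9009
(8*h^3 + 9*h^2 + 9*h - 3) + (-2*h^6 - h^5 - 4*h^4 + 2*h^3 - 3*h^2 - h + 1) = -2*h^6 - h^5 - 4*h^4 + 10*h^3 + 6*h^2 + 8*h - 2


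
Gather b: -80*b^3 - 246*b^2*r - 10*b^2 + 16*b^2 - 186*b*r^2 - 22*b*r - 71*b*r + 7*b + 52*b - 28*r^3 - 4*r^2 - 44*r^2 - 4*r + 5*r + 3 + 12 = -80*b^3 + b^2*(6 - 246*r) + b*(-186*r^2 - 93*r + 59) - 28*r^3 - 48*r^2 + r + 15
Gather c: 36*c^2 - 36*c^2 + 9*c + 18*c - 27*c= 0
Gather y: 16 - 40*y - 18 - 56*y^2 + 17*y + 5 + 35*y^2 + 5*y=-21*y^2 - 18*y + 3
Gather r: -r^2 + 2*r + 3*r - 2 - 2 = -r^2 + 5*r - 4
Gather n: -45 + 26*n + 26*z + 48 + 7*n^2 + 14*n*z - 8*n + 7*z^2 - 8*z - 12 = 7*n^2 + n*(14*z + 18) + 7*z^2 + 18*z - 9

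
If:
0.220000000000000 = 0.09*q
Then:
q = 2.44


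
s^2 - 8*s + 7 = (s - 7)*(s - 1)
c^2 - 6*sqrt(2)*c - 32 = (c - 8*sqrt(2))*(c + 2*sqrt(2))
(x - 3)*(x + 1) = x^2 - 2*x - 3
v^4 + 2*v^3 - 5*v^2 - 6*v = v*(v - 2)*(v + 1)*(v + 3)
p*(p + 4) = p^2 + 4*p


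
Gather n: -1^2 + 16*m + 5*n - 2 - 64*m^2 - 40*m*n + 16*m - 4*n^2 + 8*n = -64*m^2 + 32*m - 4*n^2 + n*(13 - 40*m) - 3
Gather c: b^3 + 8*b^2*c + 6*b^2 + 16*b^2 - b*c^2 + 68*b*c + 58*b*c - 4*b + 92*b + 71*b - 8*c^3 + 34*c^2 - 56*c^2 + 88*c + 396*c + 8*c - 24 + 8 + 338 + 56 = b^3 + 22*b^2 + 159*b - 8*c^3 + c^2*(-b - 22) + c*(8*b^2 + 126*b + 492) + 378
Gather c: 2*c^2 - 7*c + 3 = 2*c^2 - 7*c + 3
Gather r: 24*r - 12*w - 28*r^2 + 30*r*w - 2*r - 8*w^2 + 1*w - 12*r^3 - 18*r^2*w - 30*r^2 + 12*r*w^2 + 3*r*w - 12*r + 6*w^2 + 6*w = -12*r^3 + r^2*(-18*w - 58) + r*(12*w^2 + 33*w + 10) - 2*w^2 - 5*w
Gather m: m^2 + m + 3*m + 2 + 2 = m^2 + 4*m + 4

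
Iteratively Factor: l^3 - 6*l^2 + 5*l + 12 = (l + 1)*(l^2 - 7*l + 12) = (l - 3)*(l + 1)*(l - 4)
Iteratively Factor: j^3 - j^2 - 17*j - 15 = (j + 1)*(j^2 - 2*j - 15) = (j + 1)*(j + 3)*(j - 5)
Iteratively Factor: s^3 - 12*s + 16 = (s - 2)*(s^2 + 2*s - 8) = (s - 2)^2*(s + 4)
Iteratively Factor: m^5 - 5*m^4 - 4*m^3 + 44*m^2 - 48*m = (m - 2)*(m^4 - 3*m^3 - 10*m^2 + 24*m) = (m - 2)*(m + 3)*(m^3 - 6*m^2 + 8*m) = (m - 2)^2*(m + 3)*(m^2 - 4*m) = (m - 4)*(m - 2)^2*(m + 3)*(m)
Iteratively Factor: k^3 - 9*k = (k - 3)*(k^2 + 3*k) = k*(k - 3)*(k + 3)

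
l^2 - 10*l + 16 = (l - 8)*(l - 2)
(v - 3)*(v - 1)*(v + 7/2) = v^3 - v^2/2 - 11*v + 21/2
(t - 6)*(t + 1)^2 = t^3 - 4*t^2 - 11*t - 6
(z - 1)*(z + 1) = z^2 - 1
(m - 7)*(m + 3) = m^2 - 4*m - 21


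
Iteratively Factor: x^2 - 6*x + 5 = (x - 1)*(x - 5)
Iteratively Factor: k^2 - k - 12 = (k - 4)*(k + 3)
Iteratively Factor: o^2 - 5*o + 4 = (o - 1)*(o - 4)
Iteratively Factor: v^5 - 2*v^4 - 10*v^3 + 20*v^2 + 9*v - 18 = (v - 2)*(v^4 - 10*v^2 + 9) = (v - 2)*(v + 3)*(v^3 - 3*v^2 - v + 3) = (v - 3)*(v - 2)*(v + 3)*(v^2 - 1) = (v - 3)*(v - 2)*(v + 1)*(v + 3)*(v - 1)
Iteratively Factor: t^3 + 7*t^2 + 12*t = (t + 4)*(t^2 + 3*t) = (t + 3)*(t + 4)*(t)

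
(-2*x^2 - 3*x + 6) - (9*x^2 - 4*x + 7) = -11*x^2 + x - 1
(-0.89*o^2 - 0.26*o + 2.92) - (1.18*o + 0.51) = -0.89*o^2 - 1.44*o + 2.41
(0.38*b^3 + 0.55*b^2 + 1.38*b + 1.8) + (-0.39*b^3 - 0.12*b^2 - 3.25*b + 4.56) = -0.01*b^3 + 0.43*b^2 - 1.87*b + 6.36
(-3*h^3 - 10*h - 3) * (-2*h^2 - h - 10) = 6*h^5 + 3*h^4 + 50*h^3 + 16*h^2 + 103*h + 30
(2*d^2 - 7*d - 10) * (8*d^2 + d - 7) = 16*d^4 - 54*d^3 - 101*d^2 + 39*d + 70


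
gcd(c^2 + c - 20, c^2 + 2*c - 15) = c + 5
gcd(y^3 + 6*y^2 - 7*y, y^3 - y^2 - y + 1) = y - 1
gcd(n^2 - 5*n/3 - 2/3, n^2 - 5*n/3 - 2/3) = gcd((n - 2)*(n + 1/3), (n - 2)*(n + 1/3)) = n^2 - 5*n/3 - 2/3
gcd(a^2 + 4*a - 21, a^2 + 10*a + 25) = 1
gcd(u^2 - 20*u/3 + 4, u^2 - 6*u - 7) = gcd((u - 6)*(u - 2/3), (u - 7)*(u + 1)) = 1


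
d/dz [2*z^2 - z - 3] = 4*z - 1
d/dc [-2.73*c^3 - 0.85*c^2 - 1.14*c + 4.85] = -8.19*c^2 - 1.7*c - 1.14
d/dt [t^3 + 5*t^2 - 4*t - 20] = 3*t^2 + 10*t - 4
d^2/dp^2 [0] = 0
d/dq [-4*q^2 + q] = 1 - 8*q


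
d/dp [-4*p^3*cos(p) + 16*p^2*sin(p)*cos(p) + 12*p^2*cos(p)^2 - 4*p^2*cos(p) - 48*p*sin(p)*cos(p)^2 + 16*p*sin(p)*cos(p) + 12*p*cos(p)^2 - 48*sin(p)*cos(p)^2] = 4*p^3*sin(p) + 4*p^2*sin(p) - 12*p^2*sin(2*p) - 12*p^2*cos(p) + 16*p^2*cos(2*p) + 4*p*sin(2*p) - 20*p*cos(p) + 28*p*cos(2*p) - 36*p*cos(3*p) + 12*p + 8*sin(2*p) - 12*sin(3*p) - 12*sqrt(2)*sin(p + pi/4) + 6*cos(2*p) - 36*cos(3*p) + 6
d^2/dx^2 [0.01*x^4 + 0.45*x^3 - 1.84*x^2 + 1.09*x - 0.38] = 0.12*x^2 + 2.7*x - 3.68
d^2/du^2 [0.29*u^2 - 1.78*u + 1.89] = 0.580000000000000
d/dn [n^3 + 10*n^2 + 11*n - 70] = 3*n^2 + 20*n + 11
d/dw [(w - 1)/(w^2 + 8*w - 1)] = (w^2 + 8*w - 2*(w - 1)*(w + 4) - 1)/(w^2 + 8*w - 1)^2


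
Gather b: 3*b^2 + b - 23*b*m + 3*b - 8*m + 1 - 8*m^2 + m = 3*b^2 + b*(4 - 23*m) - 8*m^2 - 7*m + 1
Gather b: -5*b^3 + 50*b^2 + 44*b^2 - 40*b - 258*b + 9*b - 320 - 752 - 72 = -5*b^3 + 94*b^2 - 289*b - 1144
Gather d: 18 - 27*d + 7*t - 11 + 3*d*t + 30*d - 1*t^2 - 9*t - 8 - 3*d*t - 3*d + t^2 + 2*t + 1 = 0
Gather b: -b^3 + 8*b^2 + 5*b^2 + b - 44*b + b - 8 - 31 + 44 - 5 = -b^3 + 13*b^2 - 42*b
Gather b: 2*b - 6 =2*b - 6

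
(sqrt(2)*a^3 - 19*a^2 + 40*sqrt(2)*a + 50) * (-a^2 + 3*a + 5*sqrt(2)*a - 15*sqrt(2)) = -sqrt(2)*a^5 + 3*sqrt(2)*a^4 + 29*a^4 - 135*sqrt(2)*a^3 - 87*a^3 + 350*a^2 + 405*sqrt(2)*a^2 - 1050*a + 250*sqrt(2)*a - 750*sqrt(2)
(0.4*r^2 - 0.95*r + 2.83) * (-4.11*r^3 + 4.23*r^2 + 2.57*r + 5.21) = -1.644*r^5 + 5.5965*r^4 - 14.6218*r^3 + 11.6134*r^2 + 2.3236*r + 14.7443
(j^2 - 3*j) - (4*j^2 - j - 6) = -3*j^2 - 2*j + 6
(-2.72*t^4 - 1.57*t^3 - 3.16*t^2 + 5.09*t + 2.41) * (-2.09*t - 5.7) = 5.6848*t^5 + 18.7853*t^4 + 15.5534*t^3 + 7.3739*t^2 - 34.0499*t - 13.737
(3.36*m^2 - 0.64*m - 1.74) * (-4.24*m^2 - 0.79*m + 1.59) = -14.2464*m^4 + 0.0592000000000001*m^3 + 13.2256*m^2 + 0.357*m - 2.7666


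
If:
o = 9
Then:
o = 9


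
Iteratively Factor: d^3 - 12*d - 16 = (d - 4)*(d^2 + 4*d + 4) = (d - 4)*(d + 2)*(d + 2)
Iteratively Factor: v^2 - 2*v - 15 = (v + 3)*(v - 5)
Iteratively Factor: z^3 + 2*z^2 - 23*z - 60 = (z - 5)*(z^2 + 7*z + 12) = (z - 5)*(z + 3)*(z + 4)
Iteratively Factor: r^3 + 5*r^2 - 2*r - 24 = (r + 4)*(r^2 + r - 6) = (r + 3)*(r + 4)*(r - 2)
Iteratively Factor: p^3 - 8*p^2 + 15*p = (p - 3)*(p^2 - 5*p) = (p - 5)*(p - 3)*(p)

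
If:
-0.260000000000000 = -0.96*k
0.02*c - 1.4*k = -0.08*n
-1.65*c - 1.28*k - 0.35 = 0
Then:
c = -0.42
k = 0.27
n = 4.85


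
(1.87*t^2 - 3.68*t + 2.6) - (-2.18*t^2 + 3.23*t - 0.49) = 4.05*t^2 - 6.91*t + 3.09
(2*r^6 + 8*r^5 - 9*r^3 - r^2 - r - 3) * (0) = 0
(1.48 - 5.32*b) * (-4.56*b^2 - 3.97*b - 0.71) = 24.2592*b^3 + 14.3716*b^2 - 2.0984*b - 1.0508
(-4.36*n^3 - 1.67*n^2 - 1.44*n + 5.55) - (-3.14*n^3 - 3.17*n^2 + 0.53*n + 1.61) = -1.22*n^3 + 1.5*n^2 - 1.97*n + 3.94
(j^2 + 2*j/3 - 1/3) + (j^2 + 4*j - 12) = 2*j^2 + 14*j/3 - 37/3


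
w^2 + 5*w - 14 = (w - 2)*(w + 7)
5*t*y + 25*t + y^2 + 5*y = (5*t + y)*(y + 5)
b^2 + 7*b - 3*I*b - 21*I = (b + 7)*(b - 3*I)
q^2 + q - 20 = (q - 4)*(q + 5)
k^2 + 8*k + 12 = (k + 2)*(k + 6)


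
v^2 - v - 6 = (v - 3)*(v + 2)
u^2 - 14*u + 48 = (u - 8)*(u - 6)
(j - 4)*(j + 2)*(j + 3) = j^3 + j^2 - 14*j - 24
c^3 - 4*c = c*(c - 2)*(c + 2)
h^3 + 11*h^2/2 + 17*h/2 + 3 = (h + 1/2)*(h + 2)*(h + 3)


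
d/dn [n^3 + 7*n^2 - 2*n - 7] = 3*n^2 + 14*n - 2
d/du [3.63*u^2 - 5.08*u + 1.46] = 7.26*u - 5.08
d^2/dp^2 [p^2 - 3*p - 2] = 2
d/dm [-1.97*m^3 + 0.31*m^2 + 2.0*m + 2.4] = -5.91*m^2 + 0.62*m + 2.0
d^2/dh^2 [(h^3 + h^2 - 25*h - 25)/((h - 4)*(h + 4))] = 18*(-h^3 - 3*h^2 - 48*h - 16)/(h^6 - 48*h^4 + 768*h^2 - 4096)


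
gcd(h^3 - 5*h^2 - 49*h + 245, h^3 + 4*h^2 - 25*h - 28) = h + 7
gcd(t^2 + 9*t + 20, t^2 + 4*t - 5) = t + 5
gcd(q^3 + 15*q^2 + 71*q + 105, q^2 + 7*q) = q + 7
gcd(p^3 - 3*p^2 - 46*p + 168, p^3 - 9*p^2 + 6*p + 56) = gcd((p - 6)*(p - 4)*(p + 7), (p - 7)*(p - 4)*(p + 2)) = p - 4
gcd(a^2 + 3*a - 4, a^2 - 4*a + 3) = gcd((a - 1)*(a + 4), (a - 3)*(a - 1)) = a - 1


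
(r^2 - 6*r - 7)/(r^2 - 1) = (r - 7)/(r - 1)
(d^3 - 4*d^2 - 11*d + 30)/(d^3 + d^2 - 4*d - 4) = (d^2 - 2*d - 15)/(d^2 + 3*d + 2)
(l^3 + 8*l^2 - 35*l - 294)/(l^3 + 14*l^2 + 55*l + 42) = (l^2 + l - 42)/(l^2 + 7*l + 6)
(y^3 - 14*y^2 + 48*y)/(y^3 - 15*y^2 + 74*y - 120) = y*(y - 8)/(y^2 - 9*y + 20)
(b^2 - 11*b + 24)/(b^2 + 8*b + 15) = (b^2 - 11*b + 24)/(b^2 + 8*b + 15)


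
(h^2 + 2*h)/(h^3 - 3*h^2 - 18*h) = (h + 2)/(h^2 - 3*h - 18)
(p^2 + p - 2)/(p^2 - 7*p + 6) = (p + 2)/(p - 6)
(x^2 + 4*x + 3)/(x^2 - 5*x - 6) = (x + 3)/(x - 6)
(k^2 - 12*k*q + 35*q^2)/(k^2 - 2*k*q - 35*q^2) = (k - 5*q)/(k + 5*q)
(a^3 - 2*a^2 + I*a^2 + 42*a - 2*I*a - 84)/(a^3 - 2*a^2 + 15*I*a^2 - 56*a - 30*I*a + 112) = (a - 6*I)/(a + 8*I)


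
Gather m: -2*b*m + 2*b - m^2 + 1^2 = -2*b*m + 2*b - m^2 + 1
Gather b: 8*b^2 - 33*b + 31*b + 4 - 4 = 8*b^2 - 2*b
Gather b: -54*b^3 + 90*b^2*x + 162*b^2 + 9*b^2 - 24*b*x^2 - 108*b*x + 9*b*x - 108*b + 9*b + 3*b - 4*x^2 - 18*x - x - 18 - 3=-54*b^3 + b^2*(90*x + 171) + b*(-24*x^2 - 99*x - 96) - 4*x^2 - 19*x - 21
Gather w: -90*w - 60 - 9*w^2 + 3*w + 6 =-9*w^2 - 87*w - 54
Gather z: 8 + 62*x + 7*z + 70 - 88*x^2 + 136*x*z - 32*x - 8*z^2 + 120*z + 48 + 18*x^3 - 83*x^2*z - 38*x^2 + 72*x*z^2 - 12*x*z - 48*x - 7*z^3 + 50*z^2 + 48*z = 18*x^3 - 126*x^2 - 18*x - 7*z^3 + z^2*(72*x + 42) + z*(-83*x^2 + 124*x + 175) + 126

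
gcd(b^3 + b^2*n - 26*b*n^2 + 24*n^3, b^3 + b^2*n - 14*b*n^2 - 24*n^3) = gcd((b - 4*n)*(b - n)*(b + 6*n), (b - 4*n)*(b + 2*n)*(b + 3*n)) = b - 4*n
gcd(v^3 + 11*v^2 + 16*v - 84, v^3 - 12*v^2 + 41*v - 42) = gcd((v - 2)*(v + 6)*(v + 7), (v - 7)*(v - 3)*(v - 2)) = v - 2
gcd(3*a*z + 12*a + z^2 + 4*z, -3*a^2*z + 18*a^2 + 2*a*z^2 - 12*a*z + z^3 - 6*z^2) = 3*a + z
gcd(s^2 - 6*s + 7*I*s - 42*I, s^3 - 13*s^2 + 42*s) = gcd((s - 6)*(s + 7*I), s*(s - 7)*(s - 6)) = s - 6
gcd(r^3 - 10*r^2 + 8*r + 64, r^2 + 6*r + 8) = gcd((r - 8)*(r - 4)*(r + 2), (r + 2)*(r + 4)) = r + 2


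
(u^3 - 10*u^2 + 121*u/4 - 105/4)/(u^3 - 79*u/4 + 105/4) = (u - 5)/(u + 5)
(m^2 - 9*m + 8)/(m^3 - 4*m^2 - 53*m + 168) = (m - 1)/(m^2 + 4*m - 21)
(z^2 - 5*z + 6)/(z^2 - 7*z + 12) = (z - 2)/(z - 4)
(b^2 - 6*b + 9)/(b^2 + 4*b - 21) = (b - 3)/(b + 7)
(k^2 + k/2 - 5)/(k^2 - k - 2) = (k + 5/2)/(k + 1)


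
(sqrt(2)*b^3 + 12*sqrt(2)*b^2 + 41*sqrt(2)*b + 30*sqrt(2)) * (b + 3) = sqrt(2)*b^4 + 15*sqrt(2)*b^3 + 77*sqrt(2)*b^2 + 153*sqrt(2)*b + 90*sqrt(2)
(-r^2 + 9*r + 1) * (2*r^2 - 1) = -2*r^4 + 18*r^3 + 3*r^2 - 9*r - 1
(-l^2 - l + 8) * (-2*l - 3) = 2*l^3 + 5*l^2 - 13*l - 24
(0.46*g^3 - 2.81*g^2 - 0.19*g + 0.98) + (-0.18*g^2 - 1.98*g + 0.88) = 0.46*g^3 - 2.99*g^2 - 2.17*g + 1.86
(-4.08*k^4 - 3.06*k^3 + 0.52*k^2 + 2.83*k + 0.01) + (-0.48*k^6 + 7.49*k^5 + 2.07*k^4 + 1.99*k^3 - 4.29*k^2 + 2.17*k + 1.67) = -0.48*k^6 + 7.49*k^5 - 2.01*k^4 - 1.07*k^3 - 3.77*k^2 + 5.0*k + 1.68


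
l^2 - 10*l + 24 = (l - 6)*(l - 4)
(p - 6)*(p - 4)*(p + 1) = p^3 - 9*p^2 + 14*p + 24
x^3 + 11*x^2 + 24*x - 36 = (x - 1)*(x + 6)^2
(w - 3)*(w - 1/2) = w^2 - 7*w/2 + 3/2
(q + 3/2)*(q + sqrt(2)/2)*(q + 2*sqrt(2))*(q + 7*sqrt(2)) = q^4 + 3*q^3/2 + 19*sqrt(2)*q^3/2 + 57*sqrt(2)*q^2/4 + 37*q^2 + 14*sqrt(2)*q + 111*q/2 + 21*sqrt(2)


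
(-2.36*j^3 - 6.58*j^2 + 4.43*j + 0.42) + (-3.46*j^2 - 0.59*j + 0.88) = -2.36*j^3 - 10.04*j^2 + 3.84*j + 1.3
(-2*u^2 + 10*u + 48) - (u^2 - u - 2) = -3*u^2 + 11*u + 50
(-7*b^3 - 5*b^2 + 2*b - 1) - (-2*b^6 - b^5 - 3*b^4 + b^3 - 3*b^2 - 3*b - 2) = 2*b^6 + b^5 + 3*b^4 - 8*b^3 - 2*b^2 + 5*b + 1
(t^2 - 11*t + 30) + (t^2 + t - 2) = 2*t^2 - 10*t + 28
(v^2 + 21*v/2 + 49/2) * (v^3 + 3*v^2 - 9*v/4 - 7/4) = v^5 + 27*v^4/2 + 215*v^3/4 + 385*v^2/8 - 147*v/2 - 343/8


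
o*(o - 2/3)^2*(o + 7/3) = o^4 + o^3 - 8*o^2/3 + 28*o/27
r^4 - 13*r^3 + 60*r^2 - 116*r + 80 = (r - 5)*(r - 4)*(r - 2)^2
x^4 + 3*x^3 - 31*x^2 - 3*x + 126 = (x - 3)^2*(x + 2)*(x + 7)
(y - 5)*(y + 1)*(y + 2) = y^3 - 2*y^2 - 13*y - 10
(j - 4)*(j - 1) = j^2 - 5*j + 4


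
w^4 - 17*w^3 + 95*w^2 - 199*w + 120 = (w - 8)*(w - 5)*(w - 3)*(w - 1)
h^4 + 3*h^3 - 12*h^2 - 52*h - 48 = (h - 4)*(h + 2)^2*(h + 3)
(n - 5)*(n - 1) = n^2 - 6*n + 5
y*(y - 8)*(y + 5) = y^3 - 3*y^2 - 40*y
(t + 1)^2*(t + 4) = t^3 + 6*t^2 + 9*t + 4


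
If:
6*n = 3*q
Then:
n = q/2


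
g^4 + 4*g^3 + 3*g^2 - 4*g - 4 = (g - 1)*(g + 1)*(g + 2)^2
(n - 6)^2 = n^2 - 12*n + 36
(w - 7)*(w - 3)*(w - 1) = w^3 - 11*w^2 + 31*w - 21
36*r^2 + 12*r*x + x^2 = (6*r + x)^2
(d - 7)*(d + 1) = d^2 - 6*d - 7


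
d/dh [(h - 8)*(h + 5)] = 2*h - 3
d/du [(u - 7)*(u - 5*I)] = 2*u - 7 - 5*I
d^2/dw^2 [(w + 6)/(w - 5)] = 22/(w - 5)^3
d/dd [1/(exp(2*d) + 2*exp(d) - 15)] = -2*(exp(d) + 1)*exp(d)/(exp(2*d) + 2*exp(d) - 15)^2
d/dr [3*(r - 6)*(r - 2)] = 6*r - 24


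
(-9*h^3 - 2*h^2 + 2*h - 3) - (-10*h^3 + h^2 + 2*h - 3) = h^3 - 3*h^2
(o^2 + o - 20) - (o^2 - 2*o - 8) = 3*o - 12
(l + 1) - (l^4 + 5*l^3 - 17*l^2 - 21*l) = -l^4 - 5*l^3 + 17*l^2 + 22*l + 1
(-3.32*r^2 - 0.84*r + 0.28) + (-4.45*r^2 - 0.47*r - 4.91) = -7.77*r^2 - 1.31*r - 4.63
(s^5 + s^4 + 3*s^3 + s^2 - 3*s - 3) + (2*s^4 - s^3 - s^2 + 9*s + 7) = s^5 + 3*s^4 + 2*s^3 + 6*s + 4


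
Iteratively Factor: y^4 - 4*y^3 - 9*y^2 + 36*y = (y - 3)*(y^3 - y^2 - 12*y) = y*(y - 3)*(y^2 - y - 12) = y*(y - 4)*(y - 3)*(y + 3)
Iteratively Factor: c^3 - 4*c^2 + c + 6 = (c + 1)*(c^2 - 5*c + 6) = (c - 2)*(c + 1)*(c - 3)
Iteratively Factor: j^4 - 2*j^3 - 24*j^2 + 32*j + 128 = (j + 4)*(j^3 - 6*j^2 + 32) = (j + 2)*(j + 4)*(j^2 - 8*j + 16) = (j - 4)*(j + 2)*(j + 4)*(j - 4)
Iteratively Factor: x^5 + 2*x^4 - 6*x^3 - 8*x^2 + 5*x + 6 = (x - 2)*(x^4 + 4*x^3 + 2*x^2 - 4*x - 3) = (x - 2)*(x + 1)*(x^3 + 3*x^2 - x - 3) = (x - 2)*(x + 1)^2*(x^2 + 2*x - 3) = (x - 2)*(x - 1)*(x + 1)^2*(x + 3)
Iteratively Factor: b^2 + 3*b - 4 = (b - 1)*(b + 4)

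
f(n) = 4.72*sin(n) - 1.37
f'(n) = 4.72*cos(n)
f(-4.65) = 3.34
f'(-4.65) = -0.29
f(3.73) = -3.99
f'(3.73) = -3.93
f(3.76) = -4.11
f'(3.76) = -3.85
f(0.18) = -0.52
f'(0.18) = 4.64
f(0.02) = -1.28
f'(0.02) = 4.72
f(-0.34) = -2.94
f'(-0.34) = 4.45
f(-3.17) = -1.24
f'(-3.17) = -4.72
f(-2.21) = -5.16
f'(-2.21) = -2.82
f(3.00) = -0.70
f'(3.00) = -4.67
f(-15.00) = -4.44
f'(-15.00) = -3.59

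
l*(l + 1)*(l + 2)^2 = l^4 + 5*l^3 + 8*l^2 + 4*l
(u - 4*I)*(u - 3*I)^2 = u^3 - 10*I*u^2 - 33*u + 36*I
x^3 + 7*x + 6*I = (x - 3*I)*(x + I)*(x + 2*I)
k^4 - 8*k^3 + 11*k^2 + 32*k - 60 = (k - 5)*(k - 3)*(k - 2)*(k + 2)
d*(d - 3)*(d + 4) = d^3 + d^2 - 12*d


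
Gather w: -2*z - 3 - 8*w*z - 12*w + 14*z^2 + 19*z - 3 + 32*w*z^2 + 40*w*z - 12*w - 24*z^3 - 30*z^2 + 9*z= w*(32*z^2 + 32*z - 24) - 24*z^3 - 16*z^2 + 26*z - 6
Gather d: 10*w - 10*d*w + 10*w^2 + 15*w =-10*d*w + 10*w^2 + 25*w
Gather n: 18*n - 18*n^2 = -18*n^2 + 18*n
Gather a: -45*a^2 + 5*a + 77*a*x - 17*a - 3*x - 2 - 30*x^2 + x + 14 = -45*a^2 + a*(77*x - 12) - 30*x^2 - 2*x + 12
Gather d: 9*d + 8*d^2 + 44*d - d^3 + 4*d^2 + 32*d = -d^3 + 12*d^2 + 85*d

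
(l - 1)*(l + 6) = l^2 + 5*l - 6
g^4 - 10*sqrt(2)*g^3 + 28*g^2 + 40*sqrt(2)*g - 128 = (g - 2)*(g + 2)*(g - 8*sqrt(2))*(g - 2*sqrt(2))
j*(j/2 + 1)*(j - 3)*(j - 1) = j^4/2 - j^3 - 5*j^2/2 + 3*j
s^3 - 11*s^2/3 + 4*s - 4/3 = (s - 2)*(s - 1)*(s - 2/3)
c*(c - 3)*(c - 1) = c^3 - 4*c^2 + 3*c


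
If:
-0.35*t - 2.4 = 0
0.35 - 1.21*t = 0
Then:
No Solution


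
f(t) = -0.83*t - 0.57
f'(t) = -0.830000000000000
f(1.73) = -2.01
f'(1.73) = -0.83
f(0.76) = -1.20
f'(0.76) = -0.83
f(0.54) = -1.02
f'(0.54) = -0.83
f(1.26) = -1.62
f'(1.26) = -0.83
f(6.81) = -6.22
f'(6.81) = -0.83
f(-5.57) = 4.05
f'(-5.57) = -0.83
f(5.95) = -5.51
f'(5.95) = -0.83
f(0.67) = -1.13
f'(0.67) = -0.83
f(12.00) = -10.53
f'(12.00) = -0.83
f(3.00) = -3.06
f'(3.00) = -0.83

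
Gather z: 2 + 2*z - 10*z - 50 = -8*z - 48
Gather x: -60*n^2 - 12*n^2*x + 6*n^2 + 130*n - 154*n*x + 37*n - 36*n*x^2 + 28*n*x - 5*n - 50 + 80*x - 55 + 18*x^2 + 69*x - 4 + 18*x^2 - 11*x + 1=-54*n^2 + 162*n + x^2*(36 - 36*n) + x*(-12*n^2 - 126*n + 138) - 108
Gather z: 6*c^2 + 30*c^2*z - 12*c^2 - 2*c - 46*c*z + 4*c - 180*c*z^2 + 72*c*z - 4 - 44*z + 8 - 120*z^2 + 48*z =-6*c^2 + 2*c + z^2*(-180*c - 120) + z*(30*c^2 + 26*c + 4) + 4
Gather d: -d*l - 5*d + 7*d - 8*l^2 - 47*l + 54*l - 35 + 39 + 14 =d*(2 - l) - 8*l^2 + 7*l + 18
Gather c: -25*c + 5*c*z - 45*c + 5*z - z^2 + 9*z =c*(5*z - 70) - z^2 + 14*z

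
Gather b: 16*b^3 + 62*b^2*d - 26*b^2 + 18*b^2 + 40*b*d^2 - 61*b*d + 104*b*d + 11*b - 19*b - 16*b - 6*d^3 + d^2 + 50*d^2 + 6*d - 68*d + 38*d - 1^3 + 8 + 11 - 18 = 16*b^3 + b^2*(62*d - 8) + b*(40*d^2 + 43*d - 24) - 6*d^3 + 51*d^2 - 24*d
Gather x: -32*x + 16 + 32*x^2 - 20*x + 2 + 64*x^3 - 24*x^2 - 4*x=64*x^3 + 8*x^2 - 56*x + 18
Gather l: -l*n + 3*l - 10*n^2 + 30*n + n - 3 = l*(3 - n) - 10*n^2 + 31*n - 3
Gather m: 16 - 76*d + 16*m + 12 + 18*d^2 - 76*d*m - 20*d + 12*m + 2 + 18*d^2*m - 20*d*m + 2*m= 18*d^2 - 96*d + m*(18*d^2 - 96*d + 30) + 30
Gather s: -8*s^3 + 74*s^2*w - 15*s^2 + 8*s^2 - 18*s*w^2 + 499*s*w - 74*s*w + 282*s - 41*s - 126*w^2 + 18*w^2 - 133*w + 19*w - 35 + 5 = -8*s^3 + s^2*(74*w - 7) + s*(-18*w^2 + 425*w + 241) - 108*w^2 - 114*w - 30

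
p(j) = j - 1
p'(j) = 1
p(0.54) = -0.46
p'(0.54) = 1.00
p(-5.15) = -6.15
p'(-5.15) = 1.00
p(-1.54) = -2.54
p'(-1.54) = 1.00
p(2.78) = 1.78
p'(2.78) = 1.00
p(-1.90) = -2.90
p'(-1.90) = 1.00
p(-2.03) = -3.03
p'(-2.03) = 1.00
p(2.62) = 1.62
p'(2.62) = 1.00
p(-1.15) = -2.15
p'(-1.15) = 1.00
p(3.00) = 2.00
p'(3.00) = 1.00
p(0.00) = -1.00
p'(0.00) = 1.00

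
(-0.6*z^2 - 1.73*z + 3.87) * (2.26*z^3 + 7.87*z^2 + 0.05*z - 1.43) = -1.356*z^5 - 8.6318*z^4 - 4.8989*z^3 + 31.2284*z^2 + 2.6674*z - 5.5341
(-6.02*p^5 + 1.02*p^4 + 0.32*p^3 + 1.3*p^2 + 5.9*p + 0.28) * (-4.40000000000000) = 26.488*p^5 - 4.488*p^4 - 1.408*p^3 - 5.72*p^2 - 25.96*p - 1.232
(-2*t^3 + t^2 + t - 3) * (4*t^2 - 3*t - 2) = -8*t^5 + 10*t^4 + 5*t^3 - 17*t^2 + 7*t + 6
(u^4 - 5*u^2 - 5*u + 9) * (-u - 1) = -u^5 - u^4 + 5*u^3 + 10*u^2 - 4*u - 9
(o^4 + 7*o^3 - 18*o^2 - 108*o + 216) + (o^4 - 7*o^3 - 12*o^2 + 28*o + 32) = 2*o^4 - 30*o^2 - 80*o + 248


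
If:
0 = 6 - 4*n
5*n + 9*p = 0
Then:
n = 3/2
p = -5/6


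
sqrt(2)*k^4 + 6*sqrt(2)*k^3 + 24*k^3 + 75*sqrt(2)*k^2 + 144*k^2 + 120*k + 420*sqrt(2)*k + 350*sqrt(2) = (k + 5)*(k + 5*sqrt(2))*(k + 7*sqrt(2))*(sqrt(2)*k + sqrt(2))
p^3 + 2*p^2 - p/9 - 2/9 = (p - 1/3)*(p + 1/3)*(p + 2)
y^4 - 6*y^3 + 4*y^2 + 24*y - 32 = (y - 4)*(y - 2)^2*(y + 2)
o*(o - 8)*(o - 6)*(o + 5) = o^4 - 9*o^3 - 22*o^2 + 240*o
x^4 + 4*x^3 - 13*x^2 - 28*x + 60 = (x - 2)^2*(x + 3)*(x + 5)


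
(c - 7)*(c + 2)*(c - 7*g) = c^3 - 7*c^2*g - 5*c^2 + 35*c*g - 14*c + 98*g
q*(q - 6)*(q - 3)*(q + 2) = q^4 - 7*q^3 + 36*q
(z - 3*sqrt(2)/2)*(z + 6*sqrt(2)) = z^2 + 9*sqrt(2)*z/2 - 18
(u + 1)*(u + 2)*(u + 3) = u^3 + 6*u^2 + 11*u + 6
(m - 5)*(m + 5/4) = m^2 - 15*m/4 - 25/4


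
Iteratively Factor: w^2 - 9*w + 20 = (w - 5)*(w - 4)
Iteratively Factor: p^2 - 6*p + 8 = (p - 4)*(p - 2)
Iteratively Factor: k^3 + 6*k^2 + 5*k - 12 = (k + 4)*(k^2 + 2*k - 3) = (k + 3)*(k + 4)*(k - 1)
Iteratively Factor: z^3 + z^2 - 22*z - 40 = (z + 2)*(z^2 - z - 20) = (z - 5)*(z + 2)*(z + 4)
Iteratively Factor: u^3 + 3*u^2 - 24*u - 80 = (u + 4)*(u^2 - u - 20) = (u + 4)^2*(u - 5)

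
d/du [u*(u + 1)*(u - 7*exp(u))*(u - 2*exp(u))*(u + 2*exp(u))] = -7*u^4*exp(u) + 5*u^4 - 8*u^3*exp(2*u) - 35*u^3*exp(u) + 4*u^3 + 84*u^2*exp(3*u) - 20*u^2*exp(2*u) - 21*u^2*exp(u) + 140*u*exp(3*u) - 8*u*exp(2*u) + 28*exp(3*u)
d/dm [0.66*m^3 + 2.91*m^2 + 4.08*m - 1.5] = 1.98*m^2 + 5.82*m + 4.08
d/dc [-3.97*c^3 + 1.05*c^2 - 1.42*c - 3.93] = -11.91*c^2 + 2.1*c - 1.42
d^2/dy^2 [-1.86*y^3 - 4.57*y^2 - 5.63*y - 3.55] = -11.16*y - 9.14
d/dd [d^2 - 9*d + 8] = 2*d - 9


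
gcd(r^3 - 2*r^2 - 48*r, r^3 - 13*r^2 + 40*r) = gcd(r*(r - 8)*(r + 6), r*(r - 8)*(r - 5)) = r^2 - 8*r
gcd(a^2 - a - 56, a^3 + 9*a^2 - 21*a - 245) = a + 7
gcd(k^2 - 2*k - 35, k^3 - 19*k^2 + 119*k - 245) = k - 7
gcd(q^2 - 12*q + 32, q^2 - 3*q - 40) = q - 8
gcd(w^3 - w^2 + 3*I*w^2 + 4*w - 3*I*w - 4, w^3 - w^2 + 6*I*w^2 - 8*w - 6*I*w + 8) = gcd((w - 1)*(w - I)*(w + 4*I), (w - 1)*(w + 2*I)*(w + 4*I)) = w^2 + w*(-1 + 4*I) - 4*I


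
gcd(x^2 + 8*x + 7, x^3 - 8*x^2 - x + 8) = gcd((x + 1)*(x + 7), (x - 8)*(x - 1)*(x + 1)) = x + 1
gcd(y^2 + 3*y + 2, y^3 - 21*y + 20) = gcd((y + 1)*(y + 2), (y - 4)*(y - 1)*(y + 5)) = 1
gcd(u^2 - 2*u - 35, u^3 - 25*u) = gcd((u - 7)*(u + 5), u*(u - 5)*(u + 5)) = u + 5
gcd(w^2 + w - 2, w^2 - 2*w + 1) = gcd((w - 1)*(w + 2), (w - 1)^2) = w - 1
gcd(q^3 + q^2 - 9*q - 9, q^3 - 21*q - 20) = q + 1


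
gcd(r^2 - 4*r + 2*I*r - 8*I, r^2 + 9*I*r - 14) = r + 2*I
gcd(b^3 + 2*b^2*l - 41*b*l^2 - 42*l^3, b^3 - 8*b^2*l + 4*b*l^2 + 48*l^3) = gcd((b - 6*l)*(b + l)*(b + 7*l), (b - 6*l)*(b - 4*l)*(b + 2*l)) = b - 6*l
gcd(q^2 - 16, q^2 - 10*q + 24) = q - 4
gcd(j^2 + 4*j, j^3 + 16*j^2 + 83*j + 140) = j + 4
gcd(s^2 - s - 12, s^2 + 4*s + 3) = s + 3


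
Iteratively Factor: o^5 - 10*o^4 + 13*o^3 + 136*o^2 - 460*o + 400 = (o - 2)*(o^4 - 8*o^3 - 3*o^2 + 130*o - 200) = (o - 2)^2*(o^3 - 6*o^2 - 15*o + 100) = (o - 5)*(o - 2)^2*(o^2 - o - 20) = (o - 5)^2*(o - 2)^2*(o + 4)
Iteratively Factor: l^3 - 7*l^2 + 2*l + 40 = (l + 2)*(l^2 - 9*l + 20) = (l - 4)*(l + 2)*(l - 5)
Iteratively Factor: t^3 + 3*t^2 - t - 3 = (t + 3)*(t^2 - 1) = (t + 1)*(t + 3)*(t - 1)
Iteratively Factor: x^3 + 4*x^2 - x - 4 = (x + 1)*(x^2 + 3*x - 4) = (x - 1)*(x + 1)*(x + 4)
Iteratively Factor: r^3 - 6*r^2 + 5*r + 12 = (r + 1)*(r^2 - 7*r + 12) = (r - 4)*(r + 1)*(r - 3)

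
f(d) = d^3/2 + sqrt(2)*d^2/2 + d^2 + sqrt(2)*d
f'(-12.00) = 176.44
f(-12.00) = -635.15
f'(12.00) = 258.38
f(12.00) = 1126.79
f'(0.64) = 4.21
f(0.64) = 1.74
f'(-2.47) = 2.13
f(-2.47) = -0.61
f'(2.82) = 22.97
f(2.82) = 28.78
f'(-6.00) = 34.93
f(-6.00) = -55.03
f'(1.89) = 13.23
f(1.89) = 12.15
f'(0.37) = 2.88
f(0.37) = 0.78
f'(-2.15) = 1.01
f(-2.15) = -0.12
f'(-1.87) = 0.27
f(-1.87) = 0.06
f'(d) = 3*d^2/2 + sqrt(2)*d + 2*d + sqrt(2)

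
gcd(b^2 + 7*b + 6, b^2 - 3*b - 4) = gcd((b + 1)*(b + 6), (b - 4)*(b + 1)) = b + 1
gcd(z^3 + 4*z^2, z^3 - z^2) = z^2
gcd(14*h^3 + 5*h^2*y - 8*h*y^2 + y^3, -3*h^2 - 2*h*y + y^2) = h + y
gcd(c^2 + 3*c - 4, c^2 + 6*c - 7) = c - 1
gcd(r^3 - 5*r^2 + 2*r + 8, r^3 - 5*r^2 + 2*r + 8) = r^3 - 5*r^2 + 2*r + 8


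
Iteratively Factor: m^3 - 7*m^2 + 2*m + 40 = (m - 5)*(m^2 - 2*m - 8) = (m - 5)*(m + 2)*(m - 4)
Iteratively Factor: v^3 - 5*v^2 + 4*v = (v - 1)*(v^2 - 4*v) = v*(v - 1)*(v - 4)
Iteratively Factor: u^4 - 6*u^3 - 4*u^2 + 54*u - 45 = (u - 1)*(u^3 - 5*u^2 - 9*u + 45) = (u - 3)*(u - 1)*(u^2 - 2*u - 15) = (u - 3)*(u - 1)*(u + 3)*(u - 5)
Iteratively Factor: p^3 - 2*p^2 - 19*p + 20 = (p - 5)*(p^2 + 3*p - 4) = (p - 5)*(p + 4)*(p - 1)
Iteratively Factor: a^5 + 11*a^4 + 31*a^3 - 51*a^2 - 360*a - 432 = (a + 4)*(a^4 + 7*a^3 + 3*a^2 - 63*a - 108) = (a + 3)*(a + 4)*(a^3 + 4*a^2 - 9*a - 36) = (a - 3)*(a + 3)*(a + 4)*(a^2 + 7*a + 12) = (a - 3)*(a + 3)*(a + 4)^2*(a + 3)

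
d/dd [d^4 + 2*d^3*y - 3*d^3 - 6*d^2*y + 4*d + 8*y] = 4*d^3 + 6*d^2*y - 9*d^2 - 12*d*y + 4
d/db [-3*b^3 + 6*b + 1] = 6 - 9*b^2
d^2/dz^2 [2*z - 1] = 0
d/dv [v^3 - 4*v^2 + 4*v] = 3*v^2 - 8*v + 4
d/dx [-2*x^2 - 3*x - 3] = -4*x - 3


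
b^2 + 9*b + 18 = (b + 3)*(b + 6)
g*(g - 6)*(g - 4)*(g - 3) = g^4 - 13*g^3 + 54*g^2 - 72*g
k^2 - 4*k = k*(k - 4)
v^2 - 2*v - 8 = (v - 4)*(v + 2)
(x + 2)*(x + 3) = x^2 + 5*x + 6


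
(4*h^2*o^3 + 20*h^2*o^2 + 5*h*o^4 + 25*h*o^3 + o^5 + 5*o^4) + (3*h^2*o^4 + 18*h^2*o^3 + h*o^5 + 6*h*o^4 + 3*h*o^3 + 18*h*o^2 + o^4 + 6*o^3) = 3*h^2*o^4 + 22*h^2*o^3 + 20*h^2*o^2 + h*o^5 + 11*h*o^4 + 28*h*o^3 + 18*h*o^2 + o^5 + 6*o^4 + 6*o^3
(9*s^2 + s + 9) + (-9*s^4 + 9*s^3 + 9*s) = -9*s^4 + 9*s^3 + 9*s^2 + 10*s + 9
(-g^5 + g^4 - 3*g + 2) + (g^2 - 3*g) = -g^5 + g^4 + g^2 - 6*g + 2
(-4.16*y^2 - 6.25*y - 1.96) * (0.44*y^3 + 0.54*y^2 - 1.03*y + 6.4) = -1.8304*y^5 - 4.9964*y^4 + 0.0474000000000006*y^3 - 21.2449*y^2 - 37.9812*y - 12.544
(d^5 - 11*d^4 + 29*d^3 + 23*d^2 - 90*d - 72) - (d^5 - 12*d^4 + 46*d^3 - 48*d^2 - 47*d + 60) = d^4 - 17*d^3 + 71*d^2 - 43*d - 132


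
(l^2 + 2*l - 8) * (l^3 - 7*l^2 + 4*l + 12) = l^5 - 5*l^4 - 18*l^3 + 76*l^2 - 8*l - 96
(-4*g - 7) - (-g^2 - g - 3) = g^2 - 3*g - 4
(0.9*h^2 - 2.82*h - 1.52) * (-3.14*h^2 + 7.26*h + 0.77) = -2.826*h^4 + 15.3888*h^3 - 15.0074*h^2 - 13.2066*h - 1.1704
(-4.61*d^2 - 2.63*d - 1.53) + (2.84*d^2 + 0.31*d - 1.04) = -1.77*d^2 - 2.32*d - 2.57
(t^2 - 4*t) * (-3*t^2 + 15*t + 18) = -3*t^4 + 27*t^3 - 42*t^2 - 72*t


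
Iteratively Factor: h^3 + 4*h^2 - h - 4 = (h - 1)*(h^2 + 5*h + 4) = (h - 1)*(h + 1)*(h + 4)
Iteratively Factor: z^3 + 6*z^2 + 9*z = (z + 3)*(z^2 + 3*z) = (z + 3)^2*(z)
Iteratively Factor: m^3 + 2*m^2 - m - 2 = (m - 1)*(m^2 + 3*m + 2) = (m - 1)*(m + 1)*(m + 2)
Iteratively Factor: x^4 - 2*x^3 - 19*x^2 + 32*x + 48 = (x - 3)*(x^3 + x^2 - 16*x - 16) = (x - 3)*(x + 1)*(x^2 - 16) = (x - 3)*(x + 1)*(x + 4)*(x - 4)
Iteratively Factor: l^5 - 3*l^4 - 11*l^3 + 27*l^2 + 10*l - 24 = (l + 3)*(l^4 - 6*l^3 + 7*l^2 + 6*l - 8) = (l - 4)*(l + 3)*(l^3 - 2*l^2 - l + 2) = (l - 4)*(l + 1)*(l + 3)*(l^2 - 3*l + 2) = (l - 4)*(l - 2)*(l + 1)*(l + 3)*(l - 1)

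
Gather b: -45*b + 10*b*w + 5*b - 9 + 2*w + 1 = b*(10*w - 40) + 2*w - 8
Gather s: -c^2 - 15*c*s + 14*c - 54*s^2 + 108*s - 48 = -c^2 + 14*c - 54*s^2 + s*(108 - 15*c) - 48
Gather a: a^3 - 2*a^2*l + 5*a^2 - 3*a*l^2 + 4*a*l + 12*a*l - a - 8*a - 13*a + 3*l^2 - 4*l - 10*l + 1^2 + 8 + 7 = a^3 + a^2*(5 - 2*l) + a*(-3*l^2 + 16*l - 22) + 3*l^2 - 14*l + 16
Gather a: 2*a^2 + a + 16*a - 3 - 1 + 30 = 2*a^2 + 17*a + 26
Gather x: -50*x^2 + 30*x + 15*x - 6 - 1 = -50*x^2 + 45*x - 7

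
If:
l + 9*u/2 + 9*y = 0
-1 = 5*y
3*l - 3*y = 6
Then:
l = 9/5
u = 0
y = -1/5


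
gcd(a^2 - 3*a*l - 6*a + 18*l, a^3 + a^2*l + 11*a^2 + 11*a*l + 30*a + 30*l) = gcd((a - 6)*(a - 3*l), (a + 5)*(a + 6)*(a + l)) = 1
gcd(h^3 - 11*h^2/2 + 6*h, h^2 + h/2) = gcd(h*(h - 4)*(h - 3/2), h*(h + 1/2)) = h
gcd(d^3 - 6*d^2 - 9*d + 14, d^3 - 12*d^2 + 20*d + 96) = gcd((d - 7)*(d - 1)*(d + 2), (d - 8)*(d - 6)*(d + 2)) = d + 2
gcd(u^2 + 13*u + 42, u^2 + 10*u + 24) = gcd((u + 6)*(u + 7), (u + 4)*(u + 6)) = u + 6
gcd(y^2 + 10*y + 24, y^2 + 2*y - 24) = y + 6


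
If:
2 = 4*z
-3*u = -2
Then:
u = 2/3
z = 1/2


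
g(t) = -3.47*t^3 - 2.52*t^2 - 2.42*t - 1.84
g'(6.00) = -407.42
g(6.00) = -856.60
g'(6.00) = -407.42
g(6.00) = -856.60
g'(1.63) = -38.29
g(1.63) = -27.51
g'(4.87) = -273.86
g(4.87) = -474.18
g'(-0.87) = -5.91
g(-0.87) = 0.64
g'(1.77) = -43.95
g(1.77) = -33.26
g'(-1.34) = -14.36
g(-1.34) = 5.23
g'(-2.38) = -49.39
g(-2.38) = 36.43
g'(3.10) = -118.08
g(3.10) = -136.93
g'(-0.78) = -4.82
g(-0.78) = 0.16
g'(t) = -10.41*t^2 - 5.04*t - 2.42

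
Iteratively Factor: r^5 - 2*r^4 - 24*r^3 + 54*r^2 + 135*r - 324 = (r - 3)*(r^4 + r^3 - 21*r^2 - 9*r + 108) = (r - 3)^2*(r^3 + 4*r^2 - 9*r - 36) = (r - 3)^2*(r + 3)*(r^2 + r - 12) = (r - 3)^2*(r + 3)*(r + 4)*(r - 3)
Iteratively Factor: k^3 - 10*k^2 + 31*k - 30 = (k - 3)*(k^2 - 7*k + 10) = (k - 3)*(k - 2)*(k - 5)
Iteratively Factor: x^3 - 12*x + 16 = (x - 2)*(x^2 + 2*x - 8) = (x - 2)*(x + 4)*(x - 2)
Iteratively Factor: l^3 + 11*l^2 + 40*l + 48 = (l + 3)*(l^2 + 8*l + 16) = (l + 3)*(l + 4)*(l + 4)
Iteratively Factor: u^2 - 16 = (u - 4)*(u + 4)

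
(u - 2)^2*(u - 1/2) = u^3 - 9*u^2/2 + 6*u - 2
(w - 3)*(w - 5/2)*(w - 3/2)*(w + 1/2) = w^4 - 13*w^3/2 + 49*w^2/4 - 27*w/8 - 45/8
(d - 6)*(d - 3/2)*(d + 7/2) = d^3 - 4*d^2 - 69*d/4 + 63/2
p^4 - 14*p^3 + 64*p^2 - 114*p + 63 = (p - 7)*(p - 3)^2*(p - 1)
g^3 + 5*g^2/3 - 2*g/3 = g*(g - 1/3)*(g + 2)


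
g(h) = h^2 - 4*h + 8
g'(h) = 2*h - 4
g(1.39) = 4.37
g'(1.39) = -1.22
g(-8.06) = 105.20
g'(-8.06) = -20.12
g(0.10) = 7.61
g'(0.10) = -3.80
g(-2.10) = 20.81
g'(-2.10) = -8.20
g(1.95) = 4.00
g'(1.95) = -0.10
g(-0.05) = 8.20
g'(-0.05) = -4.10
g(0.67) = 5.77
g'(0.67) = -2.66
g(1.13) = 4.76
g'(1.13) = -1.74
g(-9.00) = 125.00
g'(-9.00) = -22.00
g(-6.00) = 68.00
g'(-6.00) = -16.00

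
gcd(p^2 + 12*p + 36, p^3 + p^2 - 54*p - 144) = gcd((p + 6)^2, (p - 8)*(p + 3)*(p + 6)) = p + 6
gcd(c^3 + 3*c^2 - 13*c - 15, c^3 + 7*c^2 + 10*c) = c + 5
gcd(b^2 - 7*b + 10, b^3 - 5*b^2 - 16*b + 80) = b - 5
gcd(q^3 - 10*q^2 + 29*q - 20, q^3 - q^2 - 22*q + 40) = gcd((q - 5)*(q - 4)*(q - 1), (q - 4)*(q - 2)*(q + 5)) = q - 4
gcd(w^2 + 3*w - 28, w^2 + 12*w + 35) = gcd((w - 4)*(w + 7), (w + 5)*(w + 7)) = w + 7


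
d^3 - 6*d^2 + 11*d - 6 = (d - 3)*(d - 2)*(d - 1)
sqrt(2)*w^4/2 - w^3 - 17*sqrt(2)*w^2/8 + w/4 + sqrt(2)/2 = (w - 1/2)*(w + 1/2)*(w - 2*sqrt(2))*(sqrt(2)*w/2 + 1)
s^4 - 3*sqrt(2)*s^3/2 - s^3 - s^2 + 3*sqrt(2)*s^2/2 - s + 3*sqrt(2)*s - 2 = (s - 2)*(s + 1)*(s - sqrt(2))*(s - sqrt(2)/2)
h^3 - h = h*(h - 1)*(h + 1)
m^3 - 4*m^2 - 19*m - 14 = (m - 7)*(m + 1)*(m + 2)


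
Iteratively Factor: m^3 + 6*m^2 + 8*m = (m)*(m^2 + 6*m + 8) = m*(m + 2)*(m + 4)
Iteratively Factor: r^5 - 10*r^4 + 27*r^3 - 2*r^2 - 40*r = (r + 1)*(r^4 - 11*r^3 + 38*r^2 - 40*r) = (r - 4)*(r + 1)*(r^3 - 7*r^2 + 10*r) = (r - 5)*(r - 4)*(r + 1)*(r^2 - 2*r) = (r - 5)*(r - 4)*(r - 2)*(r + 1)*(r)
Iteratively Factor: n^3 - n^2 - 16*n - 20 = (n - 5)*(n^2 + 4*n + 4) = (n - 5)*(n + 2)*(n + 2)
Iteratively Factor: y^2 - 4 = (y + 2)*(y - 2)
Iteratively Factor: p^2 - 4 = (p - 2)*(p + 2)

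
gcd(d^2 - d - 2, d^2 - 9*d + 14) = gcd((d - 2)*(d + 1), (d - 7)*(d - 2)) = d - 2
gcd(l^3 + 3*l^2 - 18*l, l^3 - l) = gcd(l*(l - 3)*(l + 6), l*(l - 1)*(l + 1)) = l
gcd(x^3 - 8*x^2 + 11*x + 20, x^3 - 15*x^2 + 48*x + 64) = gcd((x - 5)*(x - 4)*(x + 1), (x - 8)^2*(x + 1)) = x + 1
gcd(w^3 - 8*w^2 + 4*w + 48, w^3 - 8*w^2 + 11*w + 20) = w - 4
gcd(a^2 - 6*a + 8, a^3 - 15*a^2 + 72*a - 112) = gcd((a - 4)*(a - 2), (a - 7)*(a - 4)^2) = a - 4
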